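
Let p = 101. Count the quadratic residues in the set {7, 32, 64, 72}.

1

(7/101) = -1 → non-residue.
(32/101) = -1 → non-residue.
(64/101) = +1 → QR.
(72/101) = -1 → non-residue.
Total quadratic residues among the 4: 1.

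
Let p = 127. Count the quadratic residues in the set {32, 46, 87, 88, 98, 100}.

5

(32/127) = +1 → QR.
(46/127) = -1 → non-residue.
(87/127) = +1 → QR.
(88/127) = +1 → QR.
(98/127) = +1 → QR.
(100/127) = +1 → QR.
Total quadratic residues among the 6: 5.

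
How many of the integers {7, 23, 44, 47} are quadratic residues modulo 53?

3

(7/53) = +1 → QR.
(23/53) = -1 → non-residue.
(44/53) = +1 → QR.
(47/53) = +1 → QR.
Total quadratic residues among the 4: 3.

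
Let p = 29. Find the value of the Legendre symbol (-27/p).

First reduce: -27 ≡ 2 (mod 29).
Pull out 2: since 29 ≡ 5 (mod 8), (2/29) = -1.
Reached (1/29) = 1. Collecting the sign flips along the way, the symbol is -1.

-1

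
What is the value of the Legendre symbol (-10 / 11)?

1

First reduce: -10 ≡ 1 (mod 11).
Reached (1/11) = 1. Collecting the sign flips along the way, the symbol is +1.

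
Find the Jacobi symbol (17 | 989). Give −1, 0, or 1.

-1

Reciprocity: 17 ≡ 1 and 989 ≡ 1 (mod 4), so (17/989) = +(989/17).
Reduce top mod 17: now compute (3/17).
Reciprocity: 3 ≡ 3 and 17 ≡ 1 (mod 4), so (3/17) = +(17/3).
Reduce top mod 3: now compute (2/3).
Pull out 2: since 3 ≡ 3 (mod 8), (2/3) = -1.
Reached (1/3) = 1. Collecting the sign flips along the way, the symbol is -1.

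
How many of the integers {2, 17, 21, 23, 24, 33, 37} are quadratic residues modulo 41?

(2/41) = +1 → QR.
(17/41) = -1 → non-residue.
(21/41) = +1 → QR.
(23/41) = +1 → QR.
(24/41) = -1 → non-residue.
(33/41) = +1 → QR.
(37/41) = +1 → QR.
Total quadratic residues among the 7: 5.

5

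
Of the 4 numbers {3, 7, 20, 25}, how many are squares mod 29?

(3/29) = -1 → non-residue.
(7/29) = +1 → QR.
(20/29) = +1 → QR.
(25/29) = +1 → QR.
Total quadratic residues among the 4: 3.

3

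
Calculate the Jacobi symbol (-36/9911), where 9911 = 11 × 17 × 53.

-1

First reduce: -36 ≡ 9875 (mod 9911).
Reciprocity: 9875 ≡ 3 and 9911 ≡ 3 (mod 4), so (9875/9911) = −(9911/9875).
Reduce top mod 9875: now compute (36/9875).
Pull out 2^2: since 9875 ≡ 3 (mod 8), (2/9875) = -1, so (2/9875)^2 = +1.
Reciprocity: 9 ≡ 1 and 9875 ≡ 3 (mod 4), so (9/9875) = +(9875/9).
Reduce top mod 9: now compute (2/9).
Pull out 2: since 9 ≡ 1 (mod 8), (2/9) = +1.
Reached (1/9) = 1. Collecting the sign flips along the way, the symbol is -1.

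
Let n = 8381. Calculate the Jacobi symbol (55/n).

Reciprocity: 55 ≡ 3 and 8381 ≡ 1 (mod 4), so (55/8381) = +(8381/55).
Reduce top mod 55: now compute (21/55).
Reciprocity: 21 ≡ 1 and 55 ≡ 3 (mod 4), so (21/55) = +(55/21).
Reduce top mod 21: now compute (13/21).
Reciprocity: 13 ≡ 1 and 21 ≡ 1 (mod 4), so (13/21) = +(21/13).
Reduce top mod 13: now compute (8/13).
Pull out 2^3: since 13 ≡ 5 (mod 8), (2/13) = -1, so (2/13)^3 = -1.
Reached (1/13) = 1. Collecting the sign flips along the way, the symbol is -1.

-1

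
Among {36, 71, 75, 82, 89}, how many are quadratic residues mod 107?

3

(36/107) = +1 → QR.
(71/107) = -1 → non-residue.
(75/107) = +1 → QR.
(82/107) = -1 → non-residue.
(89/107) = +1 → QR.
Total quadratic residues among the 5: 3.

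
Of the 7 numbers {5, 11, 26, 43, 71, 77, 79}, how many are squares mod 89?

4

(5/89) = +1 → QR.
(11/89) = +1 → QR.
(26/89) = -1 → non-residue.
(43/89) = -1 → non-residue.
(71/89) = +1 → QR.
(77/89) = -1 → non-residue.
(79/89) = +1 → QR.
Total quadratic residues among the 7: 4.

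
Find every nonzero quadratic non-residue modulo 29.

2,3,8,10,11,12,14,15,17,18,19,21,26,27

Square k = 1,…,14 (k and 29−k give the same square):
1²=1, 2²=4, 3²=9, 4²=16, 5²=25, 6²≡7, 7²≡20, 8²≡6, 9²≡23, 10²≡13, 11²≡5, 12²≡28, 13²≡24, 14²≡22 (mod 29).
The residues are {1, 4, 5, 6, 7, 9, 13, 16, 20, 22, 23, 24, 25, 28}; the non-residues are the remaining 14 nonzero classes.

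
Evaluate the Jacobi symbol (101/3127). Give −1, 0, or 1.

1

Reciprocity: 101 ≡ 1 and 3127 ≡ 3 (mod 4), so (101/3127) = +(3127/101).
Reduce top mod 101: now compute (97/101).
Reciprocity: 97 ≡ 1 and 101 ≡ 1 (mod 4), so (97/101) = +(101/97).
Reduce top mod 97: now compute (4/97).
Pull out 2^2: since 97 ≡ 1 (mod 8), (2/97) = +1, so (2/97)^2 = +1.
Reached (1/97) = 1. Collecting the sign flips along the way, the symbol is +1.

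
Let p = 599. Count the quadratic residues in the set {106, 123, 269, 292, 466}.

(106/599) = +1 → QR.
(123/599) = +1 → QR.
(269/599) = +1 → QR.
(292/599) = -1 → non-residue.
(466/599) = +1 → QR.
Total quadratic residues among the 5: 4.

4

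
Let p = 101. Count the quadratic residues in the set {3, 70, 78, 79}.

3

(3/101) = -1 → non-residue.
(70/101) = +1 → QR.
(78/101) = +1 → QR.
(79/101) = +1 → QR.
Total quadratic residues among the 4: 3.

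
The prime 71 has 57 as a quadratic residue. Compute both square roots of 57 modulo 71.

25, 46

Since 71 ≡ 3 (mod 4), a square root of 57 is 57^((71+1)/4) = 57^18 mod 71.
Repeated squaring: 57^2≡54, 57^4≡5, 57^8≡25, 57^16≡57 (mod 71).
57^18 = 57^(16+2) ≡ 25 (mod 71).
Check: 25² = 625 ≡ 57 (mod 71). The two roots are 25 and 46.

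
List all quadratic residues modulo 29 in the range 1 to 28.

Square k = 1,…,14 (k and 29−k give the same square):
1²=1, 2²=4, 3²=9, 4²=16, 5²=25, 6²≡7, 7²≡20, 8²≡6, 9²≡23, 10²≡13, 11²≡5, 12²≡28, 13²≡24, 14²≡22 (mod 29).
So the quadratic residues mod 29 are {1, 4, 5, 6, 7, 9, 13, 16, 20, 22, 23, 24, 25, 28}.

1,4,5,6,7,9,13,16,20,22,23,24,25,28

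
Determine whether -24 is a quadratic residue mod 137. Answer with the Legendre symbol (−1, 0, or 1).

-1

Euler's criterion: (-24/137) ≡ 113^68 (mod 137).
113^2 ≡ 28 (mod 137)
113^4 ≡ 99 (mod 137)
113^8 ≡ 74 (mod 137)
113^16 ≡ 133 (mod 137)
113^32 ≡ 16 (mod 137)
113^64 ≡ 119 (mod 137)
113^68 = 113^(64+4) ≡ 136 (mod 137).
Result is 136 ≡ −1, so (-24/137) = −1.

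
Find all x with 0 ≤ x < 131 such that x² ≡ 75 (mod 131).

59, 72

Since 131 ≡ 3 (mod 4), a square root of 75 is 75^((131+1)/4) = 75^33 mod 131.
Repeated squaring: 75^2≡123, 75^4≡64, 75^8≡35, 75^16≡46, 75^32≡20 (mod 131).
75^33 = 75^(32+1) ≡ 59 (mod 131).
Check: 59² = 3481 ≡ 75 (mod 131). The two roots are 59 and 72.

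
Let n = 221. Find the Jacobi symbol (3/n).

-1

Reciprocity: 3 ≡ 3 and 221 ≡ 1 (mod 4), so (3/221) = +(221/3).
Reduce top mod 3: now compute (2/3).
Pull out 2: since 3 ≡ 3 (mod 8), (2/3) = -1.
Reached (1/3) = 1. Collecting the sign flips along the way, the symbol is -1.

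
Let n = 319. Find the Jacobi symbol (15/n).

-1

Reciprocity: 15 ≡ 3 and 319 ≡ 3 (mod 4), so (15/319) = −(319/15).
Reduce top mod 15: now compute (4/15).
Pull out 2^2: since 15 ≡ 7 (mod 8), (2/15) = +1, so (2/15)^2 = +1.
Reached (1/15) = 1. Collecting the sign flips along the way, the symbol is -1.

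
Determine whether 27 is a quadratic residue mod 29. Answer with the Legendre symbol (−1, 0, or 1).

Reciprocity: 27 ≡ 3 and 29 ≡ 1 (mod 4), so (27/29) = +(29/27).
Reduce top mod 27: now compute (2/27).
Pull out 2: since 27 ≡ 3 (mod 8), (2/27) = -1.
Reached (1/27) = 1. Collecting the sign flips along the way, the symbol is -1.

-1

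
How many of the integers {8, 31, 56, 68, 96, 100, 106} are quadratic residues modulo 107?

2

(8/107) = -1 → non-residue.
(31/107) = -1 → non-residue.
(56/107) = +1 → QR.
(68/107) = -1 → non-residue.
(96/107) = -1 → non-residue.
(100/107) = +1 → QR.
(106/107) = -1 → non-residue.
Total quadratic residues among the 7: 2.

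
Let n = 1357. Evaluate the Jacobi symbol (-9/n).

1

First reduce: -9 ≡ 1348 (mod 1357).
Pull out 2^2: since 1357 ≡ 5 (mod 8), (2/1357) = -1, so (2/1357)^2 = +1.
Reciprocity: 337 ≡ 1 and 1357 ≡ 1 (mod 4), so (337/1357) = +(1357/337).
Reduce top mod 337: now compute (9/337).
Reciprocity: 9 ≡ 1 and 337 ≡ 1 (mod 4), so (9/337) = +(337/9).
Reduce top mod 9: now compute (4/9).
Pull out 2^2: since 9 ≡ 1 (mod 8), (2/9) = +1, so (2/9)^2 = +1.
Reached (1/9) = 1. Collecting the sign flips along the way, the symbol is +1.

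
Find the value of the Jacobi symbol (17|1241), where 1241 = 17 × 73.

0

Reciprocity: 17 ≡ 1 and 1241 ≡ 1 (mod 4), so (17/1241) = +(1241/17).
Reduce top mod 17: now compute (0/17).
Top reduces to 0: gcd > 1, so the symbol is 0.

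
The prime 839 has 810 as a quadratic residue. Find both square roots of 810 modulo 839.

395, 444

Since 839 ≡ 3 (mod 4), a square root of 810 is 810^((839+1)/4) = 810^210 mod 839.
Repeated squaring: 810^2≡2, 810^4≡4, 810^8≡16, 810^16≡256, 810^32≡94, 810^64≡446, 810^128≡73 (mod 839).
810^210 = 810^(128+64+16+2) ≡ 444 (mod 839).
Check: 444² = 197136 ≡ 810 (mod 839). The two roots are 395 and 444.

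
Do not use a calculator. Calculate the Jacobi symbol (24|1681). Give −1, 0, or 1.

Pull out 2^3: since 1681 ≡ 1 (mod 8), (2/1681) = +1, so (2/1681)^3 = +1.
Reciprocity: 3 ≡ 3 and 1681 ≡ 1 (mod 4), so (3/1681) = +(1681/3).
Reduce top mod 3: now compute (1/3).
Reached (1/3) = 1. Collecting the sign flips along the way, the symbol is +1.

1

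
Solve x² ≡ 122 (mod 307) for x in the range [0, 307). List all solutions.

Since 307 ≡ 3 (mod 4), a square root of 122 is 122^((307+1)/4) = 122^77 mod 307.
Repeated squaring: 122^2≡148, 122^4≡107, 122^8≡90, 122^16≡118, 122^32≡109, 122^64≡215 (mod 307).
122^77 = 122^(64+8+4+1) ≡ 212 (mod 307).
Check: 212² = 44944 ≡ 122 (mod 307). The two roots are 95 and 212.

95, 212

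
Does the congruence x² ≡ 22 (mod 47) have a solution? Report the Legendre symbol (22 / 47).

Pull out 2: since 47 ≡ 7 (mod 8), (2/47) = +1.
Reciprocity: 11 ≡ 3 and 47 ≡ 3 (mod 4), so (11/47) = −(47/11).
Reduce top mod 11: now compute (3/11).
Reciprocity: 3 ≡ 3 and 11 ≡ 3 (mod 4), so (3/11) = −(11/3).
Reduce top mod 3: now compute (2/3).
Pull out 2: since 3 ≡ 3 (mod 8), (2/3) = -1.
Reached (1/3) = 1. Collecting the sign flips along the way, the symbol is -1.

-1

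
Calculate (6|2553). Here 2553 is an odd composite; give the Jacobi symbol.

0

Pull out 2: since 2553 ≡ 1 (mod 8), (2/2553) = +1.
Reciprocity: 3 ≡ 3 and 2553 ≡ 1 (mod 4), so (3/2553) = +(2553/3).
Reduce top mod 3: now compute (0/3).
Top reduces to 0: gcd > 1, so the symbol is 0.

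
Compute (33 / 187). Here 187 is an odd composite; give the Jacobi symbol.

Reciprocity: 33 ≡ 1 and 187 ≡ 3 (mod 4), so (33/187) = +(187/33).
Reduce top mod 33: now compute (22/33).
Pull out 2: since 33 ≡ 1 (mod 8), (2/33) = +1.
Reciprocity: 11 ≡ 3 and 33 ≡ 1 (mod 4), so (11/33) = +(33/11).
Reduce top mod 11: now compute (0/11).
Top reduces to 0: gcd > 1, so the symbol is 0.

0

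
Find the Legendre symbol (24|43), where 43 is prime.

Pull out 2^3: since 43 ≡ 3 (mod 8), (2/43) = -1, so (2/43)^3 = -1.
Reciprocity: 3 ≡ 3 and 43 ≡ 3 (mod 4), so (3/43) = −(43/3).
Reduce top mod 3: now compute (1/3).
Reached (1/3) = 1. Collecting the sign flips along the way, the symbol is +1.

1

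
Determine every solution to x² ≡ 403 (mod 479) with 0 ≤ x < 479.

Since 479 ≡ 3 (mod 4), a square root of 403 is 403^((479+1)/4) = 403^120 mod 479.
Repeated squaring: 403^2≡28, 403^4≡305, 403^8≡99, 403^16≡221, 403^32≡462, 403^64≡289 (mod 479).
403^120 = 403^(64+32+16+8) ≡ 384 (mod 479).
Check: 384² = 147456 ≡ 403 (mod 479). The two roots are 95 and 384.

95, 384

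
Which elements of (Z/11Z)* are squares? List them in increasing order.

1, 3, 4, 5, 9

Square k = 1,…,5 (k and 11−k give the same square):
1²=1, 2²=4, 3²=9, 4²≡5, 5²≡3 (mod 11).
So the quadratic residues mod 11 are {1, 3, 4, 5, 9}.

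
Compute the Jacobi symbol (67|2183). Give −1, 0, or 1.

-1

Reciprocity: 67 ≡ 3 and 2183 ≡ 3 (mod 4), so (67/2183) = −(2183/67).
Reduce top mod 67: now compute (39/67).
Reciprocity: 39 ≡ 3 and 67 ≡ 3 (mod 4), so (39/67) = −(67/39).
Reduce top mod 39: now compute (28/39).
Pull out 2^2: since 39 ≡ 7 (mod 8), (2/39) = +1, so (2/39)^2 = +1.
Reciprocity: 7 ≡ 3 and 39 ≡ 3 (mod 4), so (7/39) = −(39/7).
Reduce top mod 7: now compute (4/7).
Pull out 2^2: since 7 ≡ 7 (mod 8), (2/7) = +1, so (2/7)^2 = +1.
Reached (1/7) = 1. Collecting the sign flips along the way, the symbol is -1.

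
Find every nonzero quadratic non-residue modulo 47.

Square k = 1,…,23 (k and 47−k give the same square):
1²=1, 2²=4, 3²=9, 4²=16, 5²=25, 6²=36, 7²≡2, 8²≡17, 9²≡34, 10²≡6, 11²≡27, 12²≡3, 13²≡28, 14²≡8, 15²≡37, 16²≡21, 17²≡7, 18²≡42, 19²≡32, 20²≡24, 21²≡18, 22²≡14, 23²≡12 (mod 47).
The residues are {1, 2, 3, 4, 6, 7, 8, 9, 12, 14, 16, 17, 18, 21, 24, 25, 27, 28, 32, 34, 36, 37, 42}; the non-residues are the remaining 23 nonzero classes.

5, 10, 11, 13, 15, 19, 20, 22, 23, 26, 29, 30, 31, 33, 35, 38, 39, 40, 41, 43, 44, 45, 46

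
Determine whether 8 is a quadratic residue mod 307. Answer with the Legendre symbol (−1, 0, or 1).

Pull out 2^3: since 307 ≡ 3 (mod 8), (2/307) = -1, so (2/307)^3 = -1.
Reached (1/307) = 1. Collecting the sign flips along the way, the symbol is -1.

-1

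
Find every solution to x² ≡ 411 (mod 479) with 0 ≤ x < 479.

37, 442

Since 479 ≡ 3 (mod 4), a square root of 411 is 411^((479+1)/4) = 411^120 mod 479.
Repeated squaring: 411^2≡313, 411^4≡253, 411^8≡302, 411^16≡194, 411^32≡274, 411^64≡352 (mod 479).
411^120 = 411^(64+32+16+8) ≡ 442 (mod 479).
Check: 442² = 195364 ≡ 411 (mod 479). The two roots are 37 and 442.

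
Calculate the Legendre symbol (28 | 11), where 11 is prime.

Euler's criterion: (28/11) ≡ 6^5 (mod 11).
6^2 ≡ 3 (mod 11)
6^4 ≡ 9 (mod 11)
6^5 = 6^(4+1) ≡ 10 (mod 11).
Result is 10 ≡ −1, so (28/11) = −1.

-1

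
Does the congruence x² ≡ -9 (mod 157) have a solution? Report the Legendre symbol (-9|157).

1

Euler's criterion: (-9/157) ≡ 148^78 (mod 157).
148^2 ≡ 81 (mod 157)
148^4 ≡ 124 (mod 157)
148^8 ≡ 147 (mod 157)
148^16 ≡ 100 (mod 157)
148^32 ≡ 109 (mod 157)
148^64 ≡ 106 (mod 157)
148^78 = 148^(64+8+4+2) ≡ 1 (mod 157).
Result is 1, so (-9/157) = 1.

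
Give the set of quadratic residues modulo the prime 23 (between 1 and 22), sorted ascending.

Square k = 1,…,11 (k and 23−k give the same square):
1²=1, 2²=4, 3²=9, 4²=16, 5²≡2, 6²≡13, 7²≡3, 8²≡18, 9²≡12, 10²≡8, 11²≡6 (mod 23).
So the quadratic residues mod 23 are {1, 2, 3, 4, 6, 8, 9, 12, 13, 16, 18}.

1 2 3 4 6 8 9 12 13 16 18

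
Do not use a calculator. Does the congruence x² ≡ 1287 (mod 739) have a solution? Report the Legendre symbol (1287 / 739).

First reduce: 1287 ≡ 548 (mod 739).
Pull out 2^2: since 739 ≡ 3 (mod 8), (2/739) = -1, so (2/739)^2 = +1.
Reciprocity: 137 ≡ 1 and 739 ≡ 3 (mod 4), so (137/739) = +(739/137).
Reduce top mod 137: now compute (54/137).
Pull out 2: since 137 ≡ 1 (mod 8), (2/137) = +1.
Reciprocity: 27 ≡ 3 and 137 ≡ 1 (mod 4), so (27/137) = +(137/27).
Reduce top mod 27: now compute (2/27).
Pull out 2: since 27 ≡ 3 (mod 8), (2/27) = -1.
Reached (1/27) = 1. Collecting the sign flips along the way, the symbol is -1.

-1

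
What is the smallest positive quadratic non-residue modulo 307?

2

(2/307) = −1, so 2 is the smallest positive non-residue mod 307.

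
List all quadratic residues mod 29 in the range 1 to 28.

Square k = 1,…,14 (k and 29−k give the same square):
1²=1, 2²=4, 3²=9, 4²=16, 5²=25, 6²≡7, 7²≡20, 8²≡6, 9²≡23, 10²≡13, 11²≡5, 12²≡28, 13²≡24, 14²≡22 (mod 29).
So the quadratic residues mod 29 are {1, 4, 5, 6, 7, 9, 13, 16, 20, 22, 23, 24, 25, 28}.

1,4,5,6,7,9,13,16,20,22,23,24,25,28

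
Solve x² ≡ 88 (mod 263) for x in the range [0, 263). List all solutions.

Since 263 ≡ 3 (mod 4), a square root of 88 is 88^((263+1)/4) = 88^66 mod 263.
Repeated squaring: 88^2≡117, 88^4≡13, 88^8≡169, 88^16≡157, 88^32≡190, 88^64≡69 (mod 263).
88^66 = 88^(64+2) ≡ 183 (mod 263).
Check: 183² = 33489 ≡ 88 (mod 263). The two roots are 80 and 183.

80, 183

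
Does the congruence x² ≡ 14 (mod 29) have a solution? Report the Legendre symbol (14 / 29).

Pull out 2: since 29 ≡ 5 (mod 8), (2/29) = -1.
Reciprocity: 7 ≡ 3 and 29 ≡ 1 (mod 4), so (7/29) = +(29/7).
Reduce top mod 7: now compute (1/7).
Reached (1/7) = 1. Collecting the sign flips along the way, the symbol is -1.

-1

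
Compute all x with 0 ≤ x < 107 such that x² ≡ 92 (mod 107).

Since 107 ≡ 3 (mod 4), a square root of 92 is 92^((107+1)/4) = 92^27 mod 107.
Repeated squaring: 92^2≡11, 92^4≡14, 92^8≡89, 92^16≡3 (mod 107).
92^27 = 92^(16+8+2+1) ≡ 29 (mod 107).
Check: 29² = 841 ≡ 92 (mod 107). The two roots are 29 and 78.

29, 78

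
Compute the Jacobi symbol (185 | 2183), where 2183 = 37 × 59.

0

Reciprocity: 185 ≡ 1 and 2183 ≡ 3 (mod 4), so (185/2183) = +(2183/185).
Reduce top mod 185: now compute (148/185).
Pull out 2^2: since 185 ≡ 1 (mod 8), (2/185) = +1, so (2/185)^2 = +1.
Reciprocity: 37 ≡ 1 and 185 ≡ 1 (mod 4), so (37/185) = +(185/37).
Reduce top mod 37: now compute (0/37).
Top reduces to 0: gcd > 1, so the symbol is 0.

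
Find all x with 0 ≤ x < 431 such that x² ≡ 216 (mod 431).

Since 431 ≡ 3 (mod 4), a square root of 216 is 216^((431+1)/4) = 216^108 mod 431.
Repeated squaring: 216^2≡108, 216^4≡27, 216^8≡298, 216^16≡18, 216^32≡324, 216^64≡243 (mod 431).
216^108 = 216^(64+32+8+4) ≡ 337 (mod 431).
Check: 337² = 113569 ≡ 216 (mod 431). The two roots are 94 and 337.

94, 337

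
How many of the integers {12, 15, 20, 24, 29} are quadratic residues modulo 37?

(12/37) = +1 → QR.
(15/37) = -1 → non-residue.
(20/37) = -1 → non-residue.
(24/37) = -1 → non-residue.
(29/37) = -1 → non-residue.
Total quadratic residues among the 5: 1.

1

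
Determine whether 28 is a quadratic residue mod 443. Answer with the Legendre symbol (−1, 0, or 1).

-1

Pull out 2^2: since 443 ≡ 3 (mod 8), (2/443) = -1, so (2/443)^2 = +1.
Reciprocity: 7 ≡ 3 and 443 ≡ 3 (mod 4), so (7/443) = −(443/7).
Reduce top mod 7: now compute (2/7).
Pull out 2: since 7 ≡ 7 (mod 8), (2/7) = +1.
Reached (1/7) = 1. Collecting the sign flips along the way, the symbol is -1.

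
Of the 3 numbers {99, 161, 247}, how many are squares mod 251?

1

(99/251) = -1 → non-residue.
(161/251) = +1 → QR.
(247/251) = -1 → non-residue.
Total quadratic residues among the 3: 1.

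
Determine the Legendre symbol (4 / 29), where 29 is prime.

Pull out 2^2: since 29 ≡ 5 (mod 8), (2/29) = -1, so (2/29)^2 = +1.
Reached (1/29) = 1. Collecting the sign flips along the way, the symbol is +1.

1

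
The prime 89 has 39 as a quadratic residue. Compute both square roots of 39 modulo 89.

22, 67

89 ≡ 1 (mod 4), so we find a root by search.
Trying successive values, 22² = 484 ≡ 39 (mod 89). The other root is 89 − 22 = 67.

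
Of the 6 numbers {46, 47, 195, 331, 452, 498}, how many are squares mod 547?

(46/547) = +1 → QR.
(47/547) = +1 → QR.
(195/547) = +1 → QR.
(331/547) = -1 → non-residue.
(452/547) = +1 → QR.
(498/547) = -1 → non-residue.
Total quadratic residues among the 6: 4.

4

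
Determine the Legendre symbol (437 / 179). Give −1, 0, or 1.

-1

Euler's criterion: (437/179) ≡ 79^89 (mod 179).
79^2 ≡ 155 (mod 179)
79^4 ≡ 39 (mod 179)
79^8 ≡ 89 (mod 179)
79^16 ≡ 45 (mod 179)
79^32 ≡ 56 (mod 179)
79^64 ≡ 93 (mod 179)
79^89 = 79^(64+16+8+1) ≡ 178 (mod 179).
Result is 178 ≡ −1, so (437/179) = −1.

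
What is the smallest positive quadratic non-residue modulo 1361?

3

(2/1361) = +1, so 2 is a residue.
(3/1361) = −1, so 3 is the smallest positive non-residue mod 1361.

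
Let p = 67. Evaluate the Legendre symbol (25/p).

1

Euler's criterion: (25/67) ≡ 25^33 (mod 67).
25^2 ≡ 22 (mod 67)
25^4 ≡ 15 (mod 67)
25^8 ≡ 24 (mod 67)
25^16 ≡ 40 (mod 67)
25^32 ≡ 59 (mod 67)
25^33 = 25^(32+1) ≡ 1 (mod 67).
Result is 1, so (25/67) = 1.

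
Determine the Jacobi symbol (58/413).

Pull out 2: since 413 ≡ 5 (mod 8), (2/413) = -1.
Reciprocity: 29 ≡ 1 and 413 ≡ 1 (mod 4), so (29/413) = +(413/29).
Reduce top mod 29: now compute (7/29).
Reciprocity: 7 ≡ 3 and 29 ≡ 1 (mod 4), so (7/29) = +(29/7).
Reduce top mod 7: now compute (1/7).
Reached (1/7) = 1. Collecting the sign flips along the way, the symbol is -1.

-1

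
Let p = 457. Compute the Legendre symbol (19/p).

Reciprocity: 19 ≡ 3 and 457 ≡ 1 (mod 4), so (19/457) = +(457/19).
Reduce top mod 19: now compute (1/19).
Reached (1/19) = 1. Collecting the sign flips along the way, the symbol is +1.

1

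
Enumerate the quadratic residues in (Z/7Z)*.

Square k = 1,…,3 (k and 7−k give the same square):
1²=1, 2²=4, 3²≡2 (mod 7).
So the quadratic residues mod 7 are {1, 2, 4}.

1 2 4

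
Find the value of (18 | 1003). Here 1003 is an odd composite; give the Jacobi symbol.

-1

Pull out 2: since 1003 ≡ 3 (mod 8), (2/1003) = -1.
Reciprocity: 9 ≡ 1 and 1003 ≡ 3 (mod 4), so (9/1003) = +(1003/9).
Reduce top mod 9: now compute (4/9).
Pull out 2^2: since 9 ≡ 1 (mod 8), (2/9) = +1, so (2/9)^2 = +1.
Reached (1/9) = 1. Collecting the sign flips along the way, the symbol is -1.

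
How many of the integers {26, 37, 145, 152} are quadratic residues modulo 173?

(26/173) = -1 → non-residue.
(37/173) = +1 → QR.
(145/173) = -1 → non-residue.
(152/173) = +1 → QR.
Total quadratic residues among the 4: 2.

2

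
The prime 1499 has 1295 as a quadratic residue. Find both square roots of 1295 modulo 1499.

Since 1499 ≡ 3 (mod 4), a square root of 1295 is 1295^((1499+1)/4) = 1295^375 mod 1499.
Repeated squaring: 1295^2≡1143, 1295^4≡820, 1295^8≡848, 1295^16≡1083, 1295^32≡671, 1295^64≡541, 1295^128≡376, 1295^256≡470 (mod 1499).
1295^375 = 1295^(256+64+32+16+4+2+1) ≡ 346 (mod 1499).
Check: 346² = 119716 ≡ 1295 (mod 1499). The two roots are 346 and 1153.

346, 1153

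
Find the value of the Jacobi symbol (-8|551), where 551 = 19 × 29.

-1

First reduce: -8 ≡ 543 (mod 551).
Reciprocity: 543 ≡ 3 and 551 ≡ 3 (mod 4), so (543/551) = −(551/543).
Reduce top mod 543: now compute (8/543).
Pull out 2^3: since 543 ≡ 7 (mod 8), (2/543) = +1, so (2/543)^3 = +1.
Reached (1/543) = 1. Collecting the sign flips along the way, the symbol is -1.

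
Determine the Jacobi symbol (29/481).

-1

Reciprocity: 29 ≡ 1 and 481 ≡ 1 (mod 4), so (29/481) = +(481/29).
Reduce top mod 29: now compute (17/29).
Reciprocity: 17 ≡ 1 and 29 ≡ 1 (mod 4), so (17/29) = +(29/17).
Reduce top mod 17: now compute (12/17).
Pull out 2^2: since 17 ≡ 1 (mod 8), (2/17) = +1, so (2/17)^2 = +1.
Reciprocity: 3 ≡ 3 and 17 ≡ 1 (mod 4), so (3/17) = +(17/3).
Reduce top mod 3: now compute (2/3).
Pull out 2: since 3 ≡ 3 (mod 8), (2/3) = -1.
Reached (1/3) = 1. Collecting the sign flips along the way, the symbol is -1.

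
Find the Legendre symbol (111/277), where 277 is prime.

-1

Euler's criterion: (111/277) ≡ 111^138 (mod 277).
111^2 ≡ 133 (mod 277)
111^4 ≡ 238 (mod 277)
111^8 ≡ 136 (mod 277)
111^16 ≡ 214 (mod 277)
111^32 ≡ 91 (mod 277)
111^64 ≡ 248 (mod 277)
111^128 ≡ 10 (mod 277)
111^138 = 111^(128+8+2) ≡ 276 (mod 277).
Result is 276 ≡ −1, so (111/277) = −1.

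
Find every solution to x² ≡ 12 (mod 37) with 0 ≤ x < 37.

37 ≡ 1 (mod 4), so we find a root by search.
Trying successive values, 7² = 49 ≡ 12 (mod 37). The other root is 37 − 7 = 30.

7, 30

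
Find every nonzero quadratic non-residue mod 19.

Square k = 1,…,9 (k and 19−k give the same square):
1²=1, 2²=4, 3²=9, 4²=16, 5²≡6, 6²≡17, 7²≡11, 8²≡7, 9²≡5 (mod 19).
The residues are {1, 4, 5, 6, 7, 9, 11, 16, 17}; the non-residues are the remaining 9 nonzero classes.

2,3,8,10,12,13,14,15,18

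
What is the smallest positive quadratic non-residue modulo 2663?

5

(2/2663) = +1, so 2 is a residue.
(3/2663) = +1, so 3 is a residue.
(4/2663) = +1, so 4 is a residue.
(5/2663) = −1, so 5 is the smallest positive non-residue mod 2663.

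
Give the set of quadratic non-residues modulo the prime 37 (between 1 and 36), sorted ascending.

Square k = 1,…,18 (k and 37−k give the same square):
1²=1, 2²=4, 3²=9, 4²=16, 5²=25, 6²=36, 7²≡12, 8²≡27, 9²≡7, 10²≡26, 11²≡10, 12²≡33, 13²≡21, 14²≡11, 15²≡3, 16²≡34, 17²≡30, 18²≡28 (mod 37).
The residues are {1, 3, 4, 7, 9, 10, 11, 12, 16, 21, 25, 26, 27, 28, 30, 33, 34, 36}; the non-residues are the remaining 18 nonzero classes.

2,5,6,8,13,14,15,17,18,19,20,22,23,24,29,31,32,35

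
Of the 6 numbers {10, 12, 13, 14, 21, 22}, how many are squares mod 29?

(10/29) = -1 → non-residue.
(12/29) = -1 → non-residue.
(13/29) = +1 → QR.
(14/29) = -1 → non-residue.
(21/29) = -1 → non-residue.
(22/29) = +1 → QR.
Total quadratic residues among the 6: 2.

2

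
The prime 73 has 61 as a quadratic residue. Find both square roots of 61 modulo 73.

34, 39

73 ≡ 1 (mod 4), so we find a root by search.
Trying successive values, 34² = 1156 ≡ 61 (mod 73). The other root is 73 − 34 = 39.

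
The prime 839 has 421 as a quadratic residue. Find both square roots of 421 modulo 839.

Since 839 ≡ 3 (mod 4), a square root of 421 is 421^((839+1)/4) = 421^210 mod 839.
Repeated squaring: 421^2≡212, 421^4≡477, 421^8≡160, 421^16≡430, 421^32≡320, 421^64≡42, 421^128≡86 (mod 839).
421^210 = 421^(128+64+16+2) ≡ 175 (mod 839).
Check: 175² = 30625 ≡ 421 (mod 839). The two roots are 175 and 664.

175, 664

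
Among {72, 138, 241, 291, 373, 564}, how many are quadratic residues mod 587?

(72/587) = -1 → non-residue.
(138/587) = +1 → QR.
(241/587) = -1 → non-residue.
(291/587) = -1 → non-residue.
(373/587) = -1 → non-residue.
(564/587) = +1 → QR.
Total quadratic residues among the 6: 2.

2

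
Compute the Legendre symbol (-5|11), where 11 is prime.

Euler's criterion: (-5/11) ≡ 6^5 (mod 11).
6^2 ≡ 3 (mod 11)
6^4 ≡ 9 (mod 11)
6^5 = 6^(4+1) ≡ 10 (mod 11).
Result is 10 ≡ −1, so (-5/11) = −1.

-1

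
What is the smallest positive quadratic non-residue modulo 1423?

3

(2/1423) = +1, so 2 is a residue.
(3/1423) = −1, so 3 is the smallest positive non-residue mod 1423.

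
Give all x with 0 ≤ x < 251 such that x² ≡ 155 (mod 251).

54, 197

Since 251 ≡ 3 (mod 4), a square root of 155 is 155^((251+1)/4) = 155^63 mod 251.
Repeated squaring: 155^2≡180, 155^4≡21, 155^8≡190, 155^16≡207, 155^32≡179 (mod 251).
155^63 = 155^(32+16+8+4+2+1) ≡ 197 (mod 251).
Check: 197² = 38809 ≡ 155 (mod 251). The two roots are 54 and 197.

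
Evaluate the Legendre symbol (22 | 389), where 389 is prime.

Euler's criterion: (22/389) ≡ 22^194 (mod 389).
22^2 ≡ 95 (mod 389)
22^4 ≡ 78 (mod 389)
22^8 ≡ 249 (mod 389)
22^16 ≡ 150 (mod 389)
22^32 ≡ 327 (mod 389)
22^64 ≡ 343 (mod 389)
22^128 ≡ 171 (mod 389)
22^194 = 22^(128+64+2) ≡ 388 (mod 389).
Result is 388 ≡ −1, so (22/389) = −1.

-1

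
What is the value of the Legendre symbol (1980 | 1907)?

First reduce: 1980 ≡ 73 (mod 1907).
Reciprocity: 73 ≡ 1 and 1907 ≡ 3 (mod 4), so (73/1907) = +(1907/73).
Reduce top mod 73: now compute (9/73).
Reciprocity: 9 ≡ 1 and 73 ≡ 1 (mod 4), so (9/73) = +(73/9).
Reduce top mod 9: now compute (1/9).
Reached (1/9) = 1. Collecting the sign flips along the way, the symbol is +1.

1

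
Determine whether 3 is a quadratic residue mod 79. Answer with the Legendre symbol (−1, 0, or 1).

-1

Reciprocity: 3 ≡ 3 and 79 ≡ 3 (mod 4), so (3/79) = −(79/3).
Reduce top mod 3: now compute (1/3).
Reached (1/3) = 1. Collecting the sign flips along the way, the symbol is -1.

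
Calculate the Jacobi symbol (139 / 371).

1

Reciprocity: 139 ≡ 3 and 371 ≡ 3 (mod 4), so (139/371) = −(371/139).
Reduce top mod 139: now compute (93/139).
Reciprocity: 93 ≡ 1 and 139 ≡ 3 (mod 4), so (93/139) = +(139/93).
Reduce top mod 93: now compute (46/93).
Pull out 2: since 93 ≡ 5 (mod 8), (2/93) = -1.
Reciprocity: 23 ≡ 3 and 93 ≡ 1 (mod 4), so (23/93) = +(93/23).
Reduce top mod 23: now compute (1/23).
Reached (1/23) = 1. Collecting the sign flips along the way, the symbol is +1.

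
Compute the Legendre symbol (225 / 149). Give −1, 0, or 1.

1

First reduce: 225 ≡ 76 (mod 149).
Pull out 2^2: since 149 ≡ 5 (mod 8), (2/149) = -1, so (2/149)^2 = +1.
Reciprocity: 19 ≡ 3 and 149 ≡ 1 (mod 4), so (19/149) = +(149/19).
Reduce top mod 19: now compute (16/19).
Pull out 2^4: since 19 ≡ 3 (mod 8), (2/19) = -1, so (2/19)^4 = +1.
Reached (1/19) = 1. Collecting the sign flips along the way, the symbol is +1.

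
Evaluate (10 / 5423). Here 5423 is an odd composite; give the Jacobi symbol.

Pull out 2: since 5423 ≡ 7 (mod 8), (2/5423) = +1.
Reciprocity: 5 ≡ 1 and 5423 ≡ 3 (mod 4), so (5/5423) = +(5423/5).
Reduce top mod 5: now compute (3/5).
Reciprocity: 3 ≡ 3 and 5 ≡ 1 (mod 4), so (3/5) = +(5/3).
Reduce top mod 3: now compute (2/3).
Pull out 2: since 3 ≡ 3 (mod 8), (2/3) = -1.
Reached (1/3) = 1. Collecting the sign flips along the way, the symbol is -1.

-1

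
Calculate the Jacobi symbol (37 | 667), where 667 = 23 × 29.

Reciprocity: 37 ≡ 1 and 667 ≡ 3 (mod 4), so (37/667) = +(667/37).
Reduce top mod 37: now compute (1/37).
Reached (1/37) = 1. Collecting the sign flips along the way, the symbol is +1.

1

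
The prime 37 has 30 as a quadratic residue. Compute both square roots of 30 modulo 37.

37 ≡ 1 (mod 4), so we find a root by search.
Trying successive values, 17² = 289 ≡ 30 (mod 37). The other root is 37 − 17 = 20.

17, 20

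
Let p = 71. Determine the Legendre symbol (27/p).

1

Reciprocity: 27 ≡ 3 and 71 ≡ 3 (mod 4), so (27/71) = −(71/27).
Reduce top mod 27: now compute (17/27).
Reciprocity: 17 ≡ 1 and 27 ≡ 3 (mod 4), so (17/27) = +(27/17).
Reduce top mod 17: now compute (10/17).
Pull out 2: since 17 ≡ 1 (mod 8), (2/17) = +1.
Reciprocity: 5 ≡ 1 and 17 ≡ 1 (mod 4), so (5/17) = +(17/5).
Reduce top mod 5: now compute (2/5).
Pull out 2: since 5 ≡ 5 (mod 8), (2/5) = -1.
Reached (1/5) = 1. Collecting the sign flips along the way, the symbol is +1.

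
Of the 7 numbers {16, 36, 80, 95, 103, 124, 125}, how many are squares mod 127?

(16/127) = +1 → QR.
(36/127) = +1 → QR.
(80/127) = -1 → non-residue.
(95/127) = -1 → non-residue.
(103/127) = +1 → QR.
(124/127) = +1 → QR.
(125/127) = -1 → non-residue.
Total quadratic residues among the 7: 4.

4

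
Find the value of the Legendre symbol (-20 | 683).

Euler's criterion: (-20/683) ≡ 663^341 (mod 683).
663^2 ≡ 400 (mod 683)
663^4 ≡ 178 (mod 683)
663^8 ≡ 266 (mod 683)
663^16 ≡ 407 (mod 683)
663^32 ≡ 363 (mod 683)
663^64 ≡ 633 (mod 683)
663^128 ≡ 451 (mod 683)
663^256 ≡ 550 (mod 683)
663^341 = 663^(256+64+16+4+1) ≡ 1 (mod 683).
Result is 1, so (-20/683) = 1.

1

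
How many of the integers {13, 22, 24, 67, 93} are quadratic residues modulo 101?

3

(13/101) = +1 → QR.
(22/101) = +1 → QR.
(24/101) = +1 → QR.
(67/101) = -1 → non-residue.
(93/101) = -1 → non-residue.
Total quadratic residues among the 5: 3.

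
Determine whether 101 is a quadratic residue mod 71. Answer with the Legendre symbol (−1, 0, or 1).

First reduce: 101 ≡ 30 (mod 71).
Pull out 2: since 71 ≡ 7 (mod 8), (2/71) = +1.
Reciprocity: 15 ≡ 3 and 71 ≡ 3 (mod 4), so (15/71) = −(71/15).
Reduce top mod 15: now compute (11/15).
Reciprocity: 11 ≡ 3 and 15 ≡ 3 (mod 4), so (11/15) = −(15/11).
Reduce top mod 11: now compute (4/11).
Pull out 2^2: since 11 ≡ 3 (mod 8), (2/11) = -1, so (2/11)^2 = +1.
Reached (1/11) = 1. Collecting the sign flips along the way, the symbol is +1.

1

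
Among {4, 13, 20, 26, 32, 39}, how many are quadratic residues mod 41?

4

(4/41) = +1 → QR.
(13/41) = -1 → non-residue.
(20/41) = +1 → QR.
(26/41) = -1 → non-residue.
(32/41) = +1 → QR.
(39/41) = +1 → QR.
Total quadratic residues among the 6: 4.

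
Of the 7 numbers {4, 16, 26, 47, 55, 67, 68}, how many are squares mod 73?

4

(4/73) = +1 → QR.
(16/73) = +1 → QR.
(26/73) = -1 → non-residue.
(47/73) = -1 → non-residue.
(55/73) = +1 → QR.
(67/73) = +1 → QR.
(68/73) = -1 → non-residue.
Total quadratic residues among the 7: 4.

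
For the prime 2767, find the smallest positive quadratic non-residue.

(2/2767) = +1, so 2 is a residue.
(3/2767) = −1, so 3 is the smallest positive non-residue mod 2767.

3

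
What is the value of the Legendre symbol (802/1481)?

Pull out 2: since 1481 ≡ 1 (mod 8), (2/1481) = +1.
Reciprocity: 401 ≡ 1 and 1481 ≡ 1 (mod 4), so (401/1481) = +(1481/401).
Reduce top mod 401: now compute (278/401).
Pull out 2: since 401 ≡ 1 (mod 8), (2/401) = +1.
Reciprocity: 139 ≡ 3 and 401 ≡ 1 (mod 4), so (139/401) = +(401/139).
Reduce top mod 139: now compute (123/139).
Reciprocity: 123 ≡ 3 and 139 ≡ 3 (mod 4), so (123/139) = −(139/123).
Reduce top mod 123: now compute (16/123).
Pull out 2^4: since 123 ≡ 3 (mod 8), (2/123) = -1, so (2/123)^4 = +1.
Reached (1/123) = 1. Collecting the sign flips along the way, the symbol is -1.

-1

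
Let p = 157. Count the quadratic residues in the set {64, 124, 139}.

2

(64/157) = +1 → QR.
(124/157) = +1 → QR.
(139/157) = -1 → non-residue.
Total quadratic residues among the 3: 2.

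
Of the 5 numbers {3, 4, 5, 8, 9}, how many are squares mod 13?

(3/13) = +1 → QR.
(4/13) = +1 → QR.
(5/13) = -1 → non-residue.
(8/13) = -1 → non-residue.
(9/13) = +1 → QR.
Total quadratic residues among the 5: 3.

3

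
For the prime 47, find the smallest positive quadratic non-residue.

(2/47) = +1, so 2 is a residue.
(3/47) = +1, so 3 is a residue.
(4/47) = +1, so 4 is a residue.
(5/47) = −1, so 5 is the smallest positive non-residue mod 47.

5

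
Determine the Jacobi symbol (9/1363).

1

Reciprocity: 9 ≡ 1 and 1363 ≡ 3 (mod 4), so (9/1363) = +(1363/9).
Reduce top mod 9: now compute (4/9).
Pull out 2^2: since 9 ≡ 1 (mod 8), (2/9) = +1, so (2/9)^2 = +1.
Reached (1/9) = 1. Collecting the sign flips along the way, the symbol is +1.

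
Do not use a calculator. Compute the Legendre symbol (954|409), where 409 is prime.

1

First reduce: 954 ≡ 136 (mod 409).
Pull out 2^3: since 409 ≡ 1 (mod 8), (2/409) = +1, so (2/409)^3 = +1.
Reciprocity: 17 ≡ 1 and 409 ≡ 1 (mod 4), so (17/409) = +(409/17).
Reduce top mod 17: now compute (1/17).
Reached (1/17) = 1. Collecting the sign flips along the way, the symbol is +1.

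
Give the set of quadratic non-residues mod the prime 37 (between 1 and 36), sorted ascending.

2,5,6,8,13,14,15,17,18,19,20,22,23,24,29,31,32,35

Square k = 1,…,18 (k and 37−k give the same square):
1²=1, 2²=4, 3²=9, 4²=16, 5²=25, 6²=36, 7²≡12, 8²≡27, 9²≡7, 10²≡26, 11²≡10, 12²≡33, 13²≡21, 14²≡11, 15²≡3, 16²≡34, 17²≡30, 18²≡28 (mod 37).
The residues are {1, 3, 4, 7, 9, 10, 11, 12, 16, 21, 25, 26, 27, 28, 30, 33, 34, 36}; the non-residues are the remaining 18 nonzero classes.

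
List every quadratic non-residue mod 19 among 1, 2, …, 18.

2, 3, 8, 10, 12, 13, 14, 15, 18

Square k = 1,…,9 (k and 19−k give the same square):
1²=1, 2²=4, 3²=9, 4²=16, 5²≡6, 6²≡17, 7²≡11, 8²≡7, 9²≡5 (mod 19).
The residues are {1, 4, 5, 6, 7, 9, 11, 16, 17}; the non-residues are the remaining 9 nonzero classes.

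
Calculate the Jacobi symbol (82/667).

Pull out 2: since 667 ≡ 3 (mod 8), (2/667) = -1.
Reciprocity: 41 ≡ 1 and 667 ≡ 3 (mod 4), so (41/667) = +(667/41).
Reduce top mod 41: now compute (11/41).
Reciprocity: 11 ≡ 3 and 41 ≡ 1 (mod 4), so (11/41) = +(41/11).
Reduce top mod 11: now compute (8/11).
Pull out 2^3: since 11 ≡ 3 (mod 8), (2/11) = -1, so (2/11)^3 = -1.
Reached (1/11) = 1. Collecting the sign flips along the way, the symbol is +1.

1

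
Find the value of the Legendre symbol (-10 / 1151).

-1

First reduce: -10 ≡ 1141 (mod 1151).
Reciprocity: 1141 ≡ 1 and 1151 ≡ 3 (mod 4), so (1141/1151) = +(1151/1141).
Reduce top mod 1141: now compute (10/1141).
Pull out 2: since 1141 ≡ 5 (mod 8), (2/1141) = -1.
Reciprocity: 5 ≡ 1 and 1141 ≡ 1 (mod 4), so (5/1141) = +(1141/5).
Reduce top mod 5: now compute (1/5).
Reached (1/5) = 1. Collecting the sign flips along the way, the symbol is -1.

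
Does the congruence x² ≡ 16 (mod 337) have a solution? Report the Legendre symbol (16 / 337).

1

Euler's criterion: (16/337) ≡ 16^168 (mod 337).
16^2 ≡ 256 (mod 337)
16^4 ≡ 158 (mod 337)
16^8 ≡ 26 (mod 337)
16^16 ≡ 2 (mod 337)
16^32 ≡ 4 (mod 337)
16^64 ≡ 16 (mod 337)
16^128 ≡ 256 (mod 337)
16^168 = 16^(128+32+8) ≡ 1 (mod 337).
Result is 1, so (16/337) = 1.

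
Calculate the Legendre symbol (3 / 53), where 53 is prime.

-1

Reciprocity: 3 ≡ 3 and 53 ≡ 1 (mod 4), so (3/53) = +(53/3).
Reduce top mod 3: now compute (2/3).
Pull out 2: since 3 ≡ 3 (mod 8), (2/3) = -1.
Reached (1/3) = 1. Collecting the sign flips along the way, the symbol is -1.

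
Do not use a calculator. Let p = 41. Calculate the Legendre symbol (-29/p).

-1

Euler's criterion: (-29/41) ≡ 12^20 (mod 41).
12^2 ≡ 21 (mod 41)
12^4 ≡ 31 (mod 41)
12^8 ≡ 18 (mod 41)
12^16 ≡ 37 (mod 41)
12^20 = 12^(16+4) ≡ 40 (mod 41).
Result is 40 ≡ −1, so (-29/41) = −1.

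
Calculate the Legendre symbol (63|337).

1

Reciprocity: 63 ≡ 3 and 337 ≡ 1 (mod 4), so (63/337) = +(337/63).
Reduce top mod 63: now compute (22/63).
Pull out 2: since 63 ≡ 7 (mod 8), (2/63) = +1.
Reciprocity: 11 ≡ 3 and 63 ≡ 3 (mod 4), so (11/63) = −(63/11).
Reduce top mod 11: now compute (8/11).
Pull out 2^3: since 11 ≡ 3 (mod 8), (2/11) = -1, so (2/11)^3 = -1.
Reached (1/11) = 1. Collecting the sign flips along the way, the symbol is +1.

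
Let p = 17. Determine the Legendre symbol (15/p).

1

Reciprocity: 15 ≡ 3 and 17 ≡ 1 (mod 4), so (15/17) = +(17/15).
Reduce top mod 15: now compute (2/15).
Pull out 2: since 15 ≡ 7 (mod 8), (2/15) = +1.
Reached (1/15) = 1. Collecting the sign flips along the way, the symbol is +1.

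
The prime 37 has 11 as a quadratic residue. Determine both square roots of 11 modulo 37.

14, 23

37 ≡ 1 (mod 4), so we find a root by search.
Trying successive values, 14² = 196 ≡ 11 (mod 37). The other root is 37 − 14 = 23.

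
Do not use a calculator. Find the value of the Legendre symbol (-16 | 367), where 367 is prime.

First reduce: -16 ≡ 351 (mod 367).
Reciprocity: 351 ≡ 3 and 367 ≡ 3 (mod 4), so (351/367) = −(367/351).
Reduce top mod 351: now compute (16/351).
Pull out 2^4: since 351 ≡ 7 (mod 8), (2/351) = +1, so (2/351)^4 = +1.
Reached (1/351) = 1. Collecting the sign flips along the way, the symbol is -1.

-1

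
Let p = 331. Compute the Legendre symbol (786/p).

1

First reduce: 786 ≡ 124 (mod 331).
Pull out 2^2: since 331 ≡ 3 (mod 8), (2/331) = -1, so (2/331)^2 = +1.
Reciprocity: 31 ≡ 3 and 331 ≡ 3 (mod 4), so (31/331) = −(331/31).
Reduce top mod 31: now compute (21/31).
Reciprocity: 21 ≡ 1 and 31 ≡ 3 (mod 4), so (21/31) = +(31/21).
Reduce top mod 21: now compute (10/21).
Pull out 2: since 21 ≡ 5 (mod 8), (2/21) = -1.
Reciprocity: 5 ≡ 1 and 21 ≡ 1 (mod 4), so (5/21) = +(21/5).
Reduce top mod 5: now compute (1/5).
Reached (1/5) = 1. Collecting the sign flips along the way, the symbol is +1.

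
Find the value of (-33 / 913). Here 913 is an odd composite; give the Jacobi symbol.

0

First reduce: -33 ≡ 880 (mod 913).
Pull out 2^4: since 913 ≡ 1 (mod 8), (2/913) = +1, so (2/913)^4 = +1.
Reciprocity: 55 ≡ 3 and 913 ≡ 1 (mod 4), so (55/913) = +(913/55).
Reduce top mod 55: now compute (33/55).
Reciprocity: 33 ≡ 1 and 55 ≡ 3 (mod 4), so (33/55) = +(55/33).
Reduce top mod 33: now compute (22/33).
Pull out 2: since 33 ≡ 1 (mod 8), (2/33) = +1.
Reciprocity: 11 ≡ 3 and 33 ≡ 1 (mod 4), so (11/33) = +(33/11).
Reduce top mod 11: now compute (0/11).
Top reduces to 0: gcd > 1, so the symbol is 0.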